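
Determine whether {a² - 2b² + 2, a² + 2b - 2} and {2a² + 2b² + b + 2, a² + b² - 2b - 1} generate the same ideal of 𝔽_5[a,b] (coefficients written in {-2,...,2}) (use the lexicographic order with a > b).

Two ideals are equal iff their reduced Gröbner bases coincide (the reduced basis is unique for a fixed ordering).
Buchberger on the first generating set:
f_1 = a² - 2b² + 2, LT = a².
f_2 = a² + 2b - 2, LT = a².

S(f_1,f_2): lcm = a². S = -2b² - 2b - 1.
  leading term b²: no divisor's leading term divides it; move -2b² to the remainder.
  leading term b: no divisor's leading term divides it; move -2b to the remainder.
  leading term 1: no divisor's leading term divides it; move -1 to the remainder.
  remainder -2b² - 2b - 1 ≠ 0; add g_3 = -2b² - 2b - 1 to the basis.

The other S-polynomials (S(f_1,g_3), S(f_2,g_3)) all reduce to 0 modulo the current basis, so we have a Gröbner basis.
Inter-reduce: drop elements whose leading term is divisible by another's, tail-reduce, and make monic.
Reduced Gröbner basis: {a² + 2b - 2, b² + b - 2}.

Buchberger on the second generating set:
h_1 = 2a² + 2b² + b + 2, LT = a².
h_2 = a² + b² - 2b - 1, LT = a².

S(h_1,h_2): lcm = a². S = 2.
  leading term 1: no divisor's leading term divides it; move 2 to the remainder.
  remainder 2 ≠ 0; add k_3 = 2 to the basis.

The other S-polynomials (S(h_1,k_3), S(h_2,k_3)) all reduce to 0 modulo the current basis, so we have a Gröbner basis.
Inter-reduce: drop elements whose leading term is divisible by another's, tail-reduce, and make monic.
Reduced Gröbner basis: {1}.

The bases are distinct; the ideals are different.

No, the ideals differ.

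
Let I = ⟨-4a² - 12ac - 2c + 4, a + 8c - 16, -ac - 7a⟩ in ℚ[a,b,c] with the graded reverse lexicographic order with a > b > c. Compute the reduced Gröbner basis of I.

G = {a, c - 2}

f_1 = -4a² - 12ac - 2c + 4, LT = a².
f_2 = a + 8c - 16, LT = a.
f_3 = -ac - 7a, LT = ac.

S(f_1,f_2): lcm = a². S = -5ac + 16a + ½c - 1.
  leading term ac: subtract (-5c)·f_2 from -5ac + 16a + ½c - 1 → 40c² + 16a - 159/2c - 1
  leading term c²: no divisor's leading term divides it; move 40c² to the remainder.
  leading term a: subtract (16)·f_2 from 16a - 159/2c - 1 → -415/2c + 255
  leading term c: no divisor's leading term divides it; move -415/2c to the remainder.
  leading term 1: no divisor's leading term divides it; move 255 to the remainder.
  remainder 40c² - 415/2c + 255 ≠ 0; add g_4 = 40c² - 415/2c + 255 to the basis.

S(f_1,f_3): lcm = a²c. S = 3ac² - 7a² + ½c² - c.
  leading term ac²: subtract (3c²)·f_2 from 3ac² - 7a² + ½c² - c → -24c³ - 7a² + 97/2c² - c
  leading term c³: subtract (-⅗c)·g_4 from -24c³ - 7a² + 97/2c² - c → -7a² - 76c² + 152c
  leading term a²: subtract (7/4)·f_1 from -7a² - 76c² + 152c → 21ac - 76c² + 311/2c - 7
  leading term ac: subtract (21c)·f_2 from 21ac - 76c² + 311/2c - 7 → -244c² + 983/2c - 7
  leading term c²: subtract (-61/10)·g_4 from -244c² + 983/2c - 7 → -3097/4c + 3097/2
  leading term c: no divisor's leading term divides it; move -3097/4c to the remainder.
  leading term 1: no divisor's leading term divides it; move 3097/2 to the remainder.
  remainder -3097/4c + 3097/2 ≠ 0; add g_5 = -3097/4c + 3097/2 to the basis.

The other S-polynomials (S(f_2,f_3), S(f_1,g_4), S(f_2,g_4), S(f_3,g_4), S(f_1,g_5), S(f_2,g_5), S(f_3,g_5), S(g_4,g_5)) all reduce to 0 modulo the current basis, so we have a Gröbner basis.
Inter-reduce: drop elements whose leading term is divisible by another's, tail-reduce, and make monic.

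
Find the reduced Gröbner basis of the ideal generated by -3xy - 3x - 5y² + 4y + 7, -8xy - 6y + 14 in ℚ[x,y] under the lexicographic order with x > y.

Buchberger's algorithm terminates because the ascending chain of leading-term ideals stabilizes.

f_1 = -3xy - 3x - 5y² + 4y + 7, LT = xy.
f_2 = -8xy - 6y + 14, LT = xy.

S(f_1,f_2): lcm = xy. S = x + 5/3y² - 25/12y - 7/12.
  leading term x: no divisor's leading term divides it; move x to the remainder.
  leading term y²: no divisor's leading term divides it; move 5/3y² to the remainder.
  leading term y: no divisor's leading term divides it; move -25/12y to the remainder.
  leading term 1: no divisor's leading term divides it; move -7/12 to the remainder.
  remainder x + 5/3y² - 25/12y - 7/12 ≠ 0; add g_3 = x + 5/3y² - 25/12y - 7/12 to the basis.

S(f_1,g_3): lcm = xy. S = x - 5/3y³ + 15/4y² - ¾y - 7/3.
  leading term x: subtract (1)·g_3 from x - 5/3y³ + 15/4y² - ¾y - 7/3 → -5/3y³ + 25/12y² + 4/3y - 7/4
  leading term y³: no divisor's leading term divides it; move -5/3y³ to the remainder.
  leading term y²: no divisor's leading term divides it; move 25/12y² to the remainder.
  leading term y: no divisor's leading term divides it; move 4/3y to the remainder.
  leading term 1: no divisor's leading term divides it; move -7/4 to the remainder.
  remainder -5/3y³ + 25/12y² + 4/3y - 7/4 ≠ 0; add g_4 = -5/3y³ + 25/12y² + 4/3y - 7/4 to the basis.

The other S-polynomials (S(f_2,g_3), S(f_1,g_4), S(f_2,g_4), S(g_3,g_4)) all reduce to 0 modulo the current basis, so we have a Gröbner basis.
Inter-reduce: drop elements whose leading term is divisible by another's, tail-reduce, and make monic.

G = {x + 5/3y² - 25/12y - 7/12, y³ - 5/4y² - ⅘y + 21/20}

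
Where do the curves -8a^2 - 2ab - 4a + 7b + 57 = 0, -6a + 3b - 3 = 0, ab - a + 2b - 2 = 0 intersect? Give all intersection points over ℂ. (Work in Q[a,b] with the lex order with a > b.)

{(-2, -3)}

Compute a lex Gröbner basis by Buchberger's algorithm.
f_1 = -8a^2 - 2ab - 4a + 7b + 57, LT = a^2.
f_2 = -6a + 3b - 3, LT = a.
f_3 = ab - a + 2b - 2, LT = ab.

S(f_1,f_2): lcm = a^2. S = 3/4ab - 7/8b - 57/8.
  reduce S modulo (f_1, f_2, f_3):
  remainder 3/8b^2 - 5/4b - 57/8 ≠ 0; add h_4 = 3/8b^2 - 5/4b - 57/8 to the basis.

S(f_1,f_3): lcm = a^2b. S = a^2 + 1/4ab^2 - 3/2ab + 2a - 7/8b^2 - 57/8b.
  reduce S modulo (f_1, f_2, f_3, h_4):
  remainder -64/9b - 64/3 ≠ 0; add h_5 = -64/9b - 64/3 to the basis.

The other S-polynomials (S(f_2,f_3), S(f_1,h_4), S(f_2,h_4), S(f_3,h_4), S(f_1,h_5), S(f_2,h_5), S(f_3,h_5), S(h_4,h_5)) all reduce to 0 modulo the current basis, so we have a Gröbner basis.
Inter-reduce: drop elements whose leading term is divisible by another's, tail-reduce, and make monic.
Reduced Gröbner basis: {a + 2, b + 3}.

Since the basis is lex-ordered, b + 3 is univariate in b. Its roots are {-3}. Back-substituting each root into the other basis elements fixes the other coordinates.
  b = -3: the earlier basis element becomes a + 2 = 0, giving a = -2 — point (-2, -3).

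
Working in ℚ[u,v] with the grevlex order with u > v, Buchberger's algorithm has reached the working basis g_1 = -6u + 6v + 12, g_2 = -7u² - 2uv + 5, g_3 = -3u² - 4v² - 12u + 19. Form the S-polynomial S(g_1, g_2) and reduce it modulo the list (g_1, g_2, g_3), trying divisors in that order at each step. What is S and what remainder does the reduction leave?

S(g_1, g_2) = -9/7uv - 2u + 5/7; remainder on division = -9/7v² - 32/7v - 23/7.

lcm(LM(g_1), LM(g_2)) = u².
S = (lcm/LT(g_1))·g_1 − (lcm/LT(g_2))·g_2 = -9/7uv - 2u + 5/7.
Reduce S modulo (g_1, g_2, g_3) in that order:
  leading term uv: subtract (3/14v)·g_1 from -9/7uv - 2u + 5/7 → -9/7v² - 2u - 18/7v + 5/7
  leading term v²: no divisor's leading term divides it; move -9/7v² to the remainder.
  leading term u: subtract (⅓)·g_1 from -2u - 18/7v + 5/7 → -32/7v - 23/7
  leading term v: no divisor's leading term divides it; move -32/7v to the remainder.
  leading term 1: no divisor's leading term divides it; move -23/7 to the remainder.
The remainder -9/7v² - 32/7v - 23/7 is nonzero, so it would be added as the next basis element.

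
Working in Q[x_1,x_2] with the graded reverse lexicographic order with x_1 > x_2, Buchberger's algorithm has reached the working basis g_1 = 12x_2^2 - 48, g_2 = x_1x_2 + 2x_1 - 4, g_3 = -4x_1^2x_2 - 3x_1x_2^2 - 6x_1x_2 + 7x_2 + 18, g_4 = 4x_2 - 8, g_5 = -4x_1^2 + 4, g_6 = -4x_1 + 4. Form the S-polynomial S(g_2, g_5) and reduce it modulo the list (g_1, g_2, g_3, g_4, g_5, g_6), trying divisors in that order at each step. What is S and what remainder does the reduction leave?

S(g_2, g_5) = 2x_1^2 - 4x_1 + x_2; remainder on division = 0.

lcm(LM(g_2), LM(g_5)) = x_1^2x_2.
S = (lcm/LT(g_2))·g_2 − (lcm/LT(g_5))·g_5 = 2x_1^2 - 4x_1 + x_2.
Reduce S modulo (g_1, g_2, g_3, g_4, g_5, g_6) in that order:
  leading term x_1^2: subtract (-1/2)·g_5 from 2x_1^2 - 4x_1 + x_2 → -4x_1 + x_2 + 2
  leading term x_1: subtract (1)·g_6 from -4x_1 + x_2 + 2 → x_2 - 2
  leading term x_2: subtract (1/4)·g_4 from x_2 - 2 → 0
The remainder is 0, so this S-polynomial contributes no new basis element.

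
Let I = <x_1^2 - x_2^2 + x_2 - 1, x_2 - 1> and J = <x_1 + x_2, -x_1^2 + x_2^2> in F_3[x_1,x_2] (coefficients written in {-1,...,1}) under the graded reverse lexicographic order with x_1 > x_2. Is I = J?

No, the ideals differ.

Two ideals are equal iff their reduced Gröbner bases coincide (the reduced basis is unique for a fixed ordering).
Buchberger on the first generating set:
f_1 = x_1^2 - x_2^2 + x_2 - 1, LT = x_1^2.
f_2 = x_2 - 1, LT = x_2.

The S-polynomials (S(f_1,f_2)) all reduce to 0 modulo the current basis, so we have a Gröbner basis.
Inter-reduce: drop elements whose leading term is divisible by another's, tail-reduce, and make monic.
Reduced Gröbner basis: {x_1^2 - 1, x_2 - 1}.

Buchberger on the second generating set:
h_1 = x_1 + x_2, LT = x_1.
h_2 = -x_1^2 + x_2^2, LT = x_1^2.

The S-polynomials (S(h_1,h_2)) all reduce to 0 modulo the current basis, so we have a Gröbner basis.
Inter-reduce: drop elements whose leading term is divisible by another's, tail-reduce, and make monic.
Reduced Gröbner basis: {x_1 + x_2}.

The bases are distinct; the ideals are different.
The choice of monomial ordering does not affect the verdict — as long as both bases are computed under the same ordering, their equality decides ideal equality.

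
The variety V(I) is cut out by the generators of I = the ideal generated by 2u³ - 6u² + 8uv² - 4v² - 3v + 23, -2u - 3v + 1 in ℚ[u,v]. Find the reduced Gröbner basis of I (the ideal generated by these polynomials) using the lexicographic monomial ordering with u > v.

f_1 = 2u³ - 6u² + 8uv² - 4v² - 3v + 23, LT = u³.
f_2 = -2u - 3v + 1, LT = u.

S(f_1,f_2): lcm = u³. S = -3/2u²v - 5/2u² + 4uv² - 2v² - 3/2v + 23/2.
  reduce S modulo (f_1, f_2):
  remainder -75/8v³ - 27/8v² + 15/8v + 87/8 ≠ 0; add g_3 = -75/8v³ - 27/8v² + 15/8v + 87/8 to the basis.

The other S-polynomials (S(f_1,g_3), S(f_2,g_3)) all reduce to 0 modulo the current basis, so we have a Gröbner basis.
Inter-reduce: drop elements whose leading term is divisible by another's, tail-reduce, and make monic.

G = {u + 3/2v - ½, v³ + 9/25v² - ⅕v - 29/25}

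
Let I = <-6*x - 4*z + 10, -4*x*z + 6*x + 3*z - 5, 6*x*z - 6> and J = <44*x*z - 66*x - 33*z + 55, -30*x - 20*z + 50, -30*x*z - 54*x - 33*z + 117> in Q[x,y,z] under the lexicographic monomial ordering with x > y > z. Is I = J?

Yes, the ideals are equal.

Equality of ideals is decidable: compute both reduced Gröbner bases (unique for the ordering) and check whether they agree.
Buchberger on the first generating set:
f_1 = -6*x - 4*z + 10, LT = x.
f_2 = -4*x*z + 6*x + 3*z - 5, LT = x*z.
f_3 = 6*x*z - 6, LT = x*z.

S(f_1,f_2): lcm = x*z. S = 3/2*x + 2/3*z**2 - 11/12*z - 5/4.
  reduce S modulo (f_1, f_2, f_3):
  remainder 2/3*z**2 - 23/12*z + 5/4 ≠ 0; add g_4 = 2/3*z**2 - 23/12*z + 5/4 to the basis.

S(f_1,f_3): lcm = x*z. S = 2/3*z**2 - 5/3*z + 1.
  reduce S modulo (f_1, f_2, f_3, g_4):
  remainder 1/4*z - 1/4 ≠ 0; add g_5 = 1/4*z - 1/4 to the basis.

The other S-polynomials (S(f_2,f_3), S(f_1,g_4), S(f_2,g_4), S(f_3,g_4), S(f_1,g_5), S(f_2,g_5), S(f_3,g_5), S(g_4,g_5)) all reduce to 0 modulo the current basis, so we have a Gröbner basis.
Inter-reduce: drop elements whose leading term is divisible by another's, tail-reduce, and make monic.
Reduced Gröbner basis: {x - 1, z - 1}.

Buchberger on the second generating set:
h_1 = 44*x*z - 66*x - 33*z + 55, LT = x*z.
h_2 = -30*x - 20*z + 50, LT = x.
h_3 = -30*x*z - 54*x - 33*z + 117, LT = x*z.

S(h_1,h_2): lcm = x*z. S = -3/2*x - 2/3*z**2 + 11/12*z + 5/4.
  reduce S modulo (h_1, h_2, h_3):
  remainder -2/3*z**2 + 23/12*z - 5/4 ≠ 0; add k_4 = -2/3*z**2 + 23/12*z - 5/4 to the basis.

S(h_1,h_3): lcm = x*z. S = -33/10*x - 37/20*z + 103/20.
  reduce S modulo (h_1, h_2, h_3, k_4):
  remainder 7/20*z - 7/20 ≠ 0; add k_5 = 7/20*z - 7/20 to the basis.

The other S-polynomials (S(h_2,h_3), S(h_1,k_4), S(h_2,k_4), S(h_3,k_4), S(h_1,k_5), S(h_2,k_5), S(h_3,k_5), S(k_4,k_5)) all reduce to 0 modulo the current basis, so we have a Gröbner basis.
Inter-reduce: drop elements whose leading term is divisible by another's, tail-reduce, and make monic.
Reduced Gröbner basis: {x - 1, z - 1}.

Same reduced basis, so the two generating sets span the same ideal.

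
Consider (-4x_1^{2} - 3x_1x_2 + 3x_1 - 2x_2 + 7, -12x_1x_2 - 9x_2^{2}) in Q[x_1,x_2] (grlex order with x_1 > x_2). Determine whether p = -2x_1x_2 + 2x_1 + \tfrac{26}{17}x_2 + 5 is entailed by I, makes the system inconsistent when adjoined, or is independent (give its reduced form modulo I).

First compute the reduced Gröbner basis of I by Buchberger's algorithm.
f_1 = -4x_1^{2} - 3x_1x_2 + 3x_1 - 2x_2 + 7, LT = x_1^{2}.
f_2 = -12x_1x_2 - 9x_2^{2}, LT = x_1x_2.

S(f_1,f_2): lcm = x_1^{2}x_2. S = -\tfrac{3}{4}x_1x_2 + \tfrac{1}{2}x_2^{2} - \tfrac{7}{4}x_2.
  reduce S modulo (f_1, f_2):
  remainder \tfrac{17}{16}x_2^{2} - \tfrac{7}{4}x_2 ≠ 0; add h_3 = \tfrac{17}{16}x_2^{2} - \tfrac{7}{4}x_2 to the basis.

The other S-polynomials (S(f_1,h_3), S(f_2,h_3)) all reduce to 0 modulo the current basis, so we have a Gröbner basis.
Inter-reduce: drop elements whose leading term is divisible by another's, tail-reduce, and make monic.
Reduced Gröbner basis: {x_1^{2} - \tfrac{3}{4}x_1 - \tfrac{29}{68}x_2 - \tfrac{7}{4}, x_1x_2 + \tfrac{21}{17}x_2, x_2^{2} - \tfrac{28}{17}x_2}.
Label its elements g_1 = x_1^{2} - \tfrac{3}{4}x_1 - \tfrac{29}{68}x_2 - \tfrac{7}{4}, g_2 = x_1x_2 + \tfrac{21}{17}x_2, g_3 = x_2^{2} - \tfrac{28}{17}x_2.

Reduce p = -2x_1x_2 + 2x_1 + \tfrac{26}{17}x_2 + 5 modulo G:
  leading term x_1x_2: subtract (-2)·g_2 from -2x_1x_2 + 2x_1 + \tfrac{26}{17}x_2 + 5 → 2x_1 + 4x_2 + 5
  leading term x_1: no divisor's leading term divides it; move 2x_1 to the remainder.
  leading term x_2: no divisor's leading term divides it; move 4x_2 to the remainder.
  leading term 1: no divisor's leading term divides it; move 5 to the remainder.
  normal form = 2x_1 + 4x_2 + 5.
The normal form is nonzero, so p ∉ I. Since p minus its normal form lies in I, I + (p) = I + (r) where r = 2x_1 + 4x_2 + 5; decide whether this ideal is the whole ring.
Run Buchberger on G together with r (pairs among the g_i already reduce to 0 since G is a Gröbner basis):
g_1 = x_1^{2} - \tfrac{3}{4}x_1 - \tfrac{29}{68}x_2 - \tfrac{7}{4}, LT = x_1^{2}.
g_2 = x_1x_2 + \tfrac{21}{17}x_2, LT = x_1x_2.
g_3 = x_2^{2} - \tfrac{28}{17}x_2, LT = x_2^{2}.
r = 2x_1 + 4x_2 + 5, LT = x_1.

S(g_1,r): lcm = x_1^{2}. S = -2x_1x_2 - \tfrac{13}{4}x_1 - \tfrac{29}{68}x_2 - \tfrac{7}{4}.
  reduce S modulo (g_1, g_2, g_3, r):
  remainder \tfrac{581}{68}x_2 + \tfrac{51}{8} ≠ 0; add m_5 = \tfrac{581}{68}x_2 + \tfrac{51}{8} to the basis.

S(g_2,r): lcm = x_1x_2. S = -2x_2^{2} - \tfrac{43}{34}x_2.
  reduce S modulo (g_1, g_2, g_3, r, m_5):
  remainder \tfrac{7905}{2324} ≠ 0; add m_6 = \tfrac{7905}{2324} to the basis.

The other S-polynomials (S(g_1,g_2), S(g_1,g_3), S(g_2,g_3), S(g_3,r), S(g_1,m_5), S(g_2,m_5), S(g_3,m_5), S(r,m_5), S(g_1,m_6), S(g_2,m_6), S(g_3,m_6), S(r,m_6), S(m_5,m_6)) all reduce to 0 modulo the current basis, so we have a Gröbner basis.
Inter-reduce: drop elements whose leading term is divisible by another's, tail-reduce, and make monic.
Reduced Gröbner basis: {1}.
The reduced Gröbner basis of I + (p) is {1}: the ideal is the whole ring, so the enlarged system has no common solution — adjoining p is inconsistent.

Ideal membership is decidable via reduction modulo a Gröbner basis.

Adjoining -2x_1x_2 + 2x_1 + \tfrac{26}{17}x_2 + 5 makes the ideal the whole ring: the system is inconsistent.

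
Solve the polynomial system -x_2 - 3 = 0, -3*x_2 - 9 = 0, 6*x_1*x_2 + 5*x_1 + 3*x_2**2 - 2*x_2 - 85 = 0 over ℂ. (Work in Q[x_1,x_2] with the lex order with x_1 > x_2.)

{(-4, -3)}

Compute a lex Gröbner basis by Buchberger's algorithm.
f_1 = -x_2 - 3, LT = x_2.
f_2 = -3*x_2 - 9, LT = x_2.
f_3 = 6*x_1*x_2 + 5*x_1 + 3*x_2**2 - 2*x_2 - 85, LT = x_1*x_2.

S(f_1,f_3): lcm = x_1*x_2. S = 13/6*x_1 - 1/2*x_2**2 + 1/3*x_2 + 85/6.
  leading term x_1: no divisor's leading term divides it; move 13/6*x_1 to the remainder.
  leading term x_2**2: subtract (1/2*x_2)·f_1 from -1/2*x_2**2 + 1/3*x_2 + 85/6 → 11/6*x_2 + 85/6
  leading term x_2: subtract (-11/6)·f_1 from 11/6*x_2 + 85/6 → 26/3
  leading term 1: no divisor's leading term divides it; move 26/3 to the remainder.
  remainder 13/6*x_1 + 26/3 ≠ 0; add h_4 = 13/6*x_1 + 26/3 to the basis.

The other S-polynomials (S(f_1,f_2), S(f_2,f_3), S(f_1,h_4), S(f_2,h_4), S(f_3,h_4)) all reduce to 0 modulo the current basis, so we have a Gröbner basis.
Inter-reduce: drop elements whose leading term is divisible by another's, tail-reduce, and make monic.
Reduced Gröbner basis: {x_1 + 4, x_2 + 3}.

The lex basis is triangular: the last element involves only x_2. Solving x_2 + 3 = 0 gives x_2 ∈ {-3}; substituting each value into the earlier elements determines the remaining variables.
  x_2 = -3: the earlier basis element becomes x_1 + 4 = 0, giving x_1 = -4 — point (-4, -3).
Check: every point annihilates each of the original generators.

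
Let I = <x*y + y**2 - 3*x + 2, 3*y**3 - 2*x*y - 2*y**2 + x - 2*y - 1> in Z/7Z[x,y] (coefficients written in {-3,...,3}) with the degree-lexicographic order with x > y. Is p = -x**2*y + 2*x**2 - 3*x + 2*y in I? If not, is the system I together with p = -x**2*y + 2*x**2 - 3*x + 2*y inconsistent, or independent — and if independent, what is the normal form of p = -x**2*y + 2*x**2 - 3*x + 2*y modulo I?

-x**2*y + 2*x**2 - 3*x + 2*y is independent of I; its normal form modulo I is -3*y**2 - 3*y - 3.

First compute the reduced Gröbner basis of I by Buchberger's algorithm.
f_1 = x*y + y**2 - 3*x + 2, LT = x*y.
f_2 = 3*y**3 - 2*x*y - 2*y**2 + x - 2*y - 1, LT = y**3.

S(f_1,f_2): lcm = x*y**3. S = y**4 + 3*x**2*y + 2*x**2 + 3*x*y + 2*y**2 - 2*x.
  leading term y**4: subtract (-2*y)·f_2 from y**4 + 3*x**2*y + 2*x**2 + 3*x*y + 2*y**2 - 2*x → 3*x**2*y + 3*x*y**2 + 3*y**3 + 2*x**2 - 2*x*y - 2*y**2 - 2*x - 2*y
  leading term x**2*y: subtract (3*x)·f_1 from 3*x**2*y + 3*x*y**2 + 3*y**3 + 2*x**2 - 2*x*y - 2*y**2 - 2*x - 2*y → 3*y**3 - 3*x**2 - 2*x*y - 2*y**2 - x - 2*y
  leading term y**3: subtract (1)·f_2 from 3*y**3 - 3*x**2 - 2*x*y - 2*y**2 - x - 2*y → -3*x**2 - 2*x + 1
  leading term x**2: no divisor's leading term divides it; move -3*x**2 to the remainder.
  leading term x: no divisor's leading term divides it; move -2*x to the remainder.
  leading term 1: no divisor's leading term divides it; move 1 to the remainder.
  remainder -3*x**2 - 2*x + 1 ≠ 0; add h_3 = -3*x**2 - 2*x + 1 to the basis.

The other S-polynomials (S(f_1,h_3), S(f_2,h_3)) all reduce to 0 modulo the current basis, so we have a Gröbner basis.
Inter-reduce: drop elements whose leading term is divisible by another's, tail-reduce, and make monic.
Reduced Gröbner basis: {y**3 + 3*x - 3*y + 1, x**2 + 3*x + 2, x*y + y**2 - 3*x + 2}.
Label its elements g_1 = y**3 + 3*x - 3*y + 1, g_2 = x**2 + 3*x + 2, g_3 = x*y + y**2 - 3*x + 2.

Reduce p = -x**2*y + 2*x**2 - 3*x + 2*y modulo G:
  leading term x**2*y: subtract (-y)·g_2 from -x**2*y + 2*x**2 - 3*x + 2*y → 2*x**2 + 3*x*y - 3*x - 3*y
  leading term x**2: subtract (2)·g_2 from 2*x**2 + 3*x*y - 3*x - 3*y → 3*x*y - 2*x - 3*y + 3
  leading term x*y: subtract (3)·g_3 from 3*x*y - 2*x - 3*y + 3 → -3*y**2 - 3*y - 3
  leading term y**2: no divisor's leading term divides it; move -3*y**2 to the remainder.
  leading term y: no divisor's leading term divides it; move -3*y to the remainder.
  leading term 1: no divisor's leading term divides it; move -3 to the remainder.
  normal form = -3*y**2 - 3*y - 3.
The normal form is nonzero, so p ∉ I. Since p minus its normal form lies in I, I + (p) = I + (r) where r = -3*y**2 - 3*y - 3; decide whether this ideal is the whole ring.
Run Buchberger on G together with r (pairs among the g_i already reduce to 0 since G is a Gröbner basis):
g_1 = y**3 + 3*x - 3*y + 1, LT = y**3.
g_2 = x**2 + 3*x + 2, LT = x**2.
g_3 = x*y + y**2 - 3*x + 2, LT = x*y.
r = -3*y**2 - 3*y - 3, LT = y**2.

S(g_1,r): lcm = y**3. S = -y**2 + 3*x + 3*y + 1.
  leading term y**2: subtract (-2)·r from -y**2 + 3*x + 3*y + 1 → 3*x - 3*y + 2
  leading term x: no divisor's leading term divides it; move 3*x to the remainder.
  leading term y: no divisor's leading term divides it; move -3*y to the remainder.
  leading term 1: no divisor's leading term divides it; move 2 to the remainder.
  remainder 3*x - 3*y + 2 ≠ 0; add m_5 = 3*x - 3*y + 2 to the basis.

S(g_3,r): lcm = x*y**2. S = y**3 + 3*x*y - x + 2*y.
  leading term y**3: subtract (1)·g_1 from y**3 + 3*x*y - x + 2*y → 3*x*y + 3*x - 2*y - 1
  leading term x*y: subtract (3)·g_3 from 3*x*y + 3*x - 2*y - 1 → -3*y**2 - 2*x - 2*y
  leading term y**2: subtract (1)·r from -3*y**2 - 2*x - 2*y → -2*x + y + 3
  leading term x: subtract (-3)·m_5 from -2*x + y + 3 → -y + 2
  leading term y: no divisor's leading term divides it; move -y to the remainder.
  leading term 1: no divisor's leading term divides it; move 2 to the remainder.
  remainder -y + 2 ≠ 0; add m_6 = -y + 2 to the basis.

The other S-polynomials (S(g_1,g_2), S(g_1,g_3), S(g_2,g_3), S(g_2,r), S(g_1,m_5), S(g_2,m_5), S(g_3,m_5), S(r,m_5), S(g_1,m_6), S(g_2,m_6), S(g_3,m_6), S(r,m_6), S(m_5,m_6)) all reduce to 0 modulo the current basis, so we have a Gröbner basis.
Inter-reduce: drop elements whose leading term is divisible by another's, tail-reduce, and make monic.
Reduced Gröbner basis: {x + 1, y - 2}.
The reduced Gröbner basis of I + (p) is {x + 1, y - 2} ≠ {1}, a proper ideal, so the enlarged system stays consistent: p is independent of I, with normal form -3*y**2 - 3*y - 3.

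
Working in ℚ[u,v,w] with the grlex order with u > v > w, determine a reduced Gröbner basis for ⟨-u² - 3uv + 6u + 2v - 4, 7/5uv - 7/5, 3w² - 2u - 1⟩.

G = {u² - 6u - 2v + 7, uv - 1, v² - ½u - 7/2v + 3, w² - ⅔u - ⅓}

f_1 = -u² - 3uv + 6u + 2v - 4, LT = u².
f_2 = 7/5uv - 7/5, LT = uv.
f_3 = 3w² - 2u - 1, LT = w².

S(f_1,f_2): lcm = u²v. S = 3uv² - 6uv - 2v² + u + 4v.
  leading term uv²: subtract (15/7v)·f_2 from 3uv² - 6uv - 2v² + u + 4v → -6uv - 2v² + u + 7v
  leading term uv: subtract (-30/7)·f_2 from -6uv - 2v² + u + 7v → -2v² + u + 7v - 6
  leading term v²: no divisor's leading term divides it; move -2v² to the remainder.
  leading term u: no divisor's leading term divides it; move u to the remainder.
  leading term v: no divisor's leading term divides it; move 7v to the remainder.
  leading term 1: no divisor's leading term divides it; move -6 to the remainder.
  remainder -2v² + u + 7v - 6 ≠ 0; add g_4 = -2v² + u + 7v - 6 to the basis.

S(f_1,f_3): leading monomials are coprime, so the S-polynomial reduces to 0 (Buchberger's first criterion).
S(f_2,f_3): leading monomials are coprime, so the S-polynomial reduces to 0 (Buchberger's first criterion).
S(f_1,g_4): leading monomials are coprime, so the S-polynomial reduces to 0 (Buchberger's first criterion).
S(f_2,g_4): lcm = uv². S = ½u² + 7/2uv - 3u - v.
  leading term u²: subtract (-½)·f_1 from ½u² + 7/2uv - 3u - v → 2uv - 2
  leading term uv: subtract (10/7)·f_2 from 2uv - 2 → 0
  remainder 0.

S(f_3,g_4): leading monomials are coprime, so the S-polynomial reduces to 0 (Buchberger's first criterion).
Every S-polynomial of the final basis reduces to 0, so we have a Gröbner basis.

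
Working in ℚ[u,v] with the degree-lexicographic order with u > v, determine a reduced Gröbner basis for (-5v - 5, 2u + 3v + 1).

f_1 = -5v - 5, LT = v.
f_2 = 2u + 3v + 1, LT = u.

The S-polynomials (S(f_1,f_2)) all reduce to 0 modulo the current basis, so we have a Gröbner basis.

G = {u - 1, v + 1}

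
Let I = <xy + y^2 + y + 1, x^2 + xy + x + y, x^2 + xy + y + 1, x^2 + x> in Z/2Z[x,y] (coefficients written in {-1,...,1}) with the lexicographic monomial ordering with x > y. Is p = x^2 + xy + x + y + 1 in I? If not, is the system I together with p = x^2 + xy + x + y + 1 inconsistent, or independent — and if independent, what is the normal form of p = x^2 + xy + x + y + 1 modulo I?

First compute the reduced Gröbner basis of I by Buchberger's algorithm.
f_1 = xy + y^2 + y + 1, LT = xy.
f_2 = x^2 + xy + x + y, LT = x^2.
f_3 = x^2 + xy + y + 1, LT = x^2.
f_4 = x^2 + x, LT = x^2.

S(f_1,f_2): lcm = x^2y. S = x + y^2.
  reduce S modulo (f_1, f_2, f_3, f_4):
  remainder x + y^2 ≠ 0; add h_5 = x + y^2 to the basis.

S(f_1,f_3): lcm = x^2y. S = xy + x + y^2 + y.
  reduce S modulo (f_1, f_2, f_3, f_4, h_5):
  remainder y^2 + 1 ≠ 0; add h_6 = y^2 + 1 to the basis.

The other S-polynomials (S(f_1,f_4), S(f_2,f_3), S(f_2,f_4), S(f_3,f_4), S(f_1,h_5), S(f_2,h_5), S(f_3,h_5), S(f_4,h_5), S(f_1,h_6), S(f_2,h_6), S(f_3,h_6), S(f_4,h_6), S(h_5,h_6)) all reduce to 0 modulo the current basis, so we have a Gröbner basis.
Inter-reduce: drop elements whose leading term is divisible by another's, tail-reduce, and make monic.
Reduced Gröbner basis: {x + 1, y^2 + 1}.
Label its elements g_1 = x + 1, g_2 = y^2 + 1.

Reduce p = x^2 + xy + x + y + 1 modulo G:
  leading term x^2: subtract (x)·g_1 from x^2 + xy + x + y + 1 → xy + y + 1
  leading term xy: subtract (y)·g_1 from xy + y + 1 → 1
  leading term 1: no divisor's leading term divides it; move 1 to the remainder.
  normal form = 1.
The normal form is nonzero, so p ∉ I. Since p minus its normal form lies in I, I + (p) = I + (r) where r = 1; decide whether this ideal is the whole ring.
Here r = 1 is a nonzero constant, hence a unit: 1 ∈ I + (p), the Gröbner basis of I + (p) is {1}, and the enlarged system has no common solution — adjoining p is inconsistent.

Adjoining x^2 + xy + x + y + 1 makes the ideal the whole ring: the system is inconsistent.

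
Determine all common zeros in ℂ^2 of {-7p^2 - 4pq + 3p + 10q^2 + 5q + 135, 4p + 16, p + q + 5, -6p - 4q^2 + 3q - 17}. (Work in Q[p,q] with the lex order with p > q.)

Compute a lex Gröbner basis by Buchberger's algorithm.
f_1 = -7p^2 - 4pq + 3p + 10q^2 + 5q + 135, LT = p^2.
f_2 = 4p + 16, LT = p.
f_3 = p + q + 5, LT = p.
f_4 = -6p - 4q^2 + 3q - 17, LT = p.

S(f_1,f_2): lcm = p^2. S = 4/7pq - 31/7p - 10/7q^2 - 5/7q - 135/7.
  leading term pq: subtract (1/7q)·f_2 from 4/7pq - 31/7p - 10/7q^2 - 5/7q - 135/7 → -31/7p - 10/7q^2 - 3q - 135/7
  leading term p: subtract (-31/28)·f_2 from -31/7p - 10/7q^2 - 3q - 135/7 → -10/7q^2 - 3q - 11/7
  leading term q^2: no divisor's leading term divides it; move -10/7q^2 to the remainder.
  leading term q: no divisor's leading term divides it; move -3q to the remainder.
  leading term 1: no divisor's leading term divides it; move -11/7 to the remainder.
  remainder -10/7q^2 - 3q - 11/7 ≠ 0; add h_5 = -10/7q^2 - 3q - 11/7 to the basis.

S(f_1,f_3): lcm = p^2. S = -3/7pq - 38/7p - 10/7q^2 - 5/7q - 135/7.
  leading term pq: subtract (-3/28q)·f_2 from -3/7pq - 38/7p - 10/7q^2 - 5/7q - 135/7 → -38/7p - 10/7q^2 + q - 135/7
  leading term p: subtract (-19/14)·f_2 from -38/7p - 10/7q^2 + q - 135/7 → -10/7q^2 + q + 17/7
  leading term q^2: subtract (1)·h_5 from -10/7q^2 + q + 17/7 → 4q + 4
  leading term q: no divisor's leading term divides it; move 4q to the remainder.
  leading term 1: no divisor's leading term divides it; move 4 to the remainder.
  remainder 4q + 4 ≠ 0; add h_6 = 4q + 4 to the basis.

The other S-polynomials (S(f_1,f_4), S(f_2,f_3), S(f_2,f_4), S(f_3,f_4), S(f_1,h_5), S(f_2,h_5), S(f_3,h_5), S(f_4,h_5), S(f_1,h_6), S(f_2,h_6), S(f_3,h_6), S(f_4,h_6), S(h_5,h_6)) all reduce to 0 modulo the current basis, so we have a Gröbner basis.
Inter-reduce: drop elements whose leading term is divisible by another's, tail-reduce, and make monic.
Reduced Gröbner basis: {p + 4, q + 1}.

Elimination: the polynomial q + 1 lies in the elimination ideal for q, so q ∈ {-1}. For each such q, the remaining basis elements (now univariate) give the rest of the solution.
  q = -1: the earlier basis element becomes p + 4 = 0, giving p = -4 — point (-4, -1).
Check: every point annihilates each of the original generators.
This is the nonlinear analogue of row-reducing a linear system.

{(-4, -1)}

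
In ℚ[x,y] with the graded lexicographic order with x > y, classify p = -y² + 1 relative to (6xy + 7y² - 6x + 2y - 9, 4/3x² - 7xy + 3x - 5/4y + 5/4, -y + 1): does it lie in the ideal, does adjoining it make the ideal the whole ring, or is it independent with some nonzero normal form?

-y² + 1 lies in I (it reduces to 0).

First compute the reduced Gröbner basis of I by Buchberger's algorithm.
f_1 = 6xy + 7y² - 6x + 2y - 9, LT = xy.
f_2 = 4/3x² - 7xy + 3x - 5/4y + 5/4, LT = x².
f_3 = -y + 1, LT = y.

The S-polynomials (S(f_1,f_2), S(f_1,f_3), S(f_2,f_3)) all reduce to 0 modulo the current basis, so we have a Gröbner basis.
Inter-reduce: drop elements whose leading term is divisible by another's, tail-reduce, and make monic.
Reduced Gröbner basis: {x² - 3x, y - 1}.
Label its elements g_1 = x² - 3x, g_2 = y - 1.

Reduce p = -y² + 1 modulo G:
  leading term y²: subtract (-y)·g_2 from -y² + 1 → -y + 1
  leading term y: subtract (-1)·g_2 from -y + 1 → 0
  normal form = 0.
Since the normal form is 0, p ∈ I.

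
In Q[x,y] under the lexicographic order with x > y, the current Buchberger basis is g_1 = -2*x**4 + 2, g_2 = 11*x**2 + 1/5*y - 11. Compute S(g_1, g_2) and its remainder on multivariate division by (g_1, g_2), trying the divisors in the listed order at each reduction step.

S(g_1, g_2) = -1/55*x**2*y + x**2 - 1; remainder on division = 1/3025*y**2 - 2/55*y.

lcm(LM(g_1), LM(g_2)) = x**4.
S = (lcm/LT(g_1))·g_1 − (lcm/LT(g_2))·g_2 = -1/55*x**2*y + x**2 - 1.
Reduce S modulo (g_1, g_2) in that order:
  leading term x**2*y: subtract (-1/605*y)·g_2 from -1/55*x**2*y + x**2 - 1 → x**2 + 1/3025*y**2 - 1/55*y - 1
  leading term x**2: subtract (1/11)·g_2 from x**2 + 1/3025*y**2 - 1/55*y - 1 → 1/3025*y**2 - 2/55*y
  leading term y**2: no divisor's leading term divides it; move 1/3025*y**2 to the remainder.
  leading term y: no divisor's leading term divides it; move -2/55*y to the remainder.
The remainder 1/3025*y**2 - 2/55*y is nonzero, so it would be added as the next basis element.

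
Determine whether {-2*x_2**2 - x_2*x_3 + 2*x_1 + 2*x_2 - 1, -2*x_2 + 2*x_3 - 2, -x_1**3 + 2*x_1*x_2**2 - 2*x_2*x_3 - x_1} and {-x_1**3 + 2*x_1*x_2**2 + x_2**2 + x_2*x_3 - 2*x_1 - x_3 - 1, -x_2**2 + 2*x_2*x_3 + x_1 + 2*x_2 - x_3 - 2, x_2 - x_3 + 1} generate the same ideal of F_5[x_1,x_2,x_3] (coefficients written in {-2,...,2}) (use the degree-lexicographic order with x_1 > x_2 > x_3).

Yes, the ideals are equal.

Equality of ideals is decidable: compute both reduced Gröbner bases (unique for the ordering) and check whether they agree.
Buchberger on the first generating set:
f_1 = -2*x_2**2 - x_2*x_3 + 2*x_1 + 2*x_2 - 1, LT = x_2**2.
f_2 = -2*x_2 + 2*x_3 - 2, LT = x_2.
f_3 = -x_1**3 + 2*x_1*x_2**2 - 2*x_2*x_3 - x_1, LT = x_1**3.

S(f_1,f_2): lcm = x_2**2. S = -x_2*x_3 - x_1 - 2*x_2 - 2.
  leading term x_2*x_3: subtract (-2*x_3)·f_2 from -x_2*x_3 - x_1 - 2*x_2 - 2 → -x_3**2 - x_1 - 2*x_2 + x_3 - 2
  leading term x_3**2: no divisor's leading term divides it; move -x_3**2 to the remainder.
  leading term x_1: no divisor's leading term divides it; move -x_1 to the remainder.
  leading term x_2: subtract (1)·f_2 from -2*x_2 + x_3 - 2 → -x_3
  leading term x_3: no divisor's leading term divides it; move -x_3 to the remainder.
  remainder -x_3**2 - x_1 - x_3 ≠ 0; add g_4 = -x_3**2 - x_1 - x_3 to the basis.

S(f_1,f_3): leading monomials are coprime, so the S-polynomial reduces to 0 (Buchberger's first criterion).
S(f_2,f_3): leading monomials are coprime, so the S-polynomial reduces to 0 (Buchberger's first criterion).
S(f_1,g_4): leading monomials are coprime, so the S-polynomial reduces to 0 (Buchberger's first criterion).
S(f_2,g_4): leading monomials are coprime, so the S-polynomial reduces to 0 (Buchberger's first criterion).
S(f_3,g_4): leading monomials are coprime, so the S-polynomial reduces to 0 (Buchberger's first criterion).
Every S-polynomial of the final basis reduces to 0, so we have a Gröbner basis.
Inter-reduce: drop elements whose leading term is divisible by another's, tail-reduce, and make monic.
Reduced Gröbner basis: {x_1**3 + 2*x_1**2 + x_1*x_3 + 2*x_1 + x_3, x_3**2 + x_1 + x_3, x_2 - x_3 + 1}.

Buchberger on the second generating set:
h_1 = -x_1**3 + 2*x_1*x_2**2 + x_2**2 + x_2*x_3 - 2*x_1 - x_3 - 1, LT = x_1**3.
h_2 = -x_2**2 + 2*x_2*x_3 + x_1 + 2*x_2 - x_3 - 2, LT = x_2**2.
h_3 = x_2 - x_3 + 1, LT = x_2.

S(h_1,h_2): leading monomials are coprime, so the S-polynomial reduces to 0 (Buchberger's first criterion).
S(h_1,h_3): leading monomials are coprime, so the S-polynomial reduces to 0 (Buchberger's first criterion).
S(h_2,h_3): lcm = x_2**2. S = -x_2*x_3 - x_1 + 2*x_2 + x_3 + 2.
  leading term x_2*x_3: subtract (-x_3)·h_3 from -x_2*x_3 - x_1 + 2*x_2 + x_3 + 2 → -x_3**2 - x_1 + 2*x_2 + 2*x_3 + 2
  leading term x_3**2: no divisor's leading term divides it; move -x_3**2 to the remainder.
  leading term x_1: no divisor's leading term divides it; move -x_1 to the remainder.
  leading term x_2: subtract (2)·h_3 from 2*x_2 + 2*x_3 + 2 → -x_3
  leading term x_3: no divisor's leading term divides it; move -x_3 to the remainder.
  remainder -x_3**2 - x_1 - x_3 ≠ 0; add k_4 = -x_3**2 - x_1 - x_3 to the basis.

S(h_1,k_4): leading monomials are coprime, so the S-polynomial reduces to 0 (Buchberger's first criterion).
S(h_2,k_4): leading monomials are coprime, so the S-polynomial reduces to 0 (Buchberger's first criterion).
S(h_3,k_4): leading monomials are coprime, so the S-polynomial reduces to 0 (Buchberger's first criterion).
Every S-polynomial of the final basis reduces to 0, so we have a Gröbner basis.
Inter-reduce: drop elements whose leading term is divisible by another's, tail-reduce, and make monic.
Reduced Gröbner basis: {x_1**3 + 2*x_1**2 + x_1*x_3 + 2*x_1 + x_3, x_3**2 + x_1 + x_3, x_2 - x_3 + 1}.

These coincide, so the ideals are equal.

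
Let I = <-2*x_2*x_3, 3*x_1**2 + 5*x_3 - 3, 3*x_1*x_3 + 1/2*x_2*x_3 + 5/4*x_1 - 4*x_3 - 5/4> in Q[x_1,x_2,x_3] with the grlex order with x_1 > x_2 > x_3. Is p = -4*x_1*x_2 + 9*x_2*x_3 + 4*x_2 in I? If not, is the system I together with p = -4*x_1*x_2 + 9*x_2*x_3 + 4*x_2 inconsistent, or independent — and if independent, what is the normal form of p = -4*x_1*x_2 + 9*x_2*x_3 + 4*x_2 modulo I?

First compute the reduced Gröbner basis of I by Buchberger's algorithm.
f_1 = -2*x_2*x_3, LT = x_2*x_3.
f_2 = 3*x_1**2 + 5*x_3 - 3, LT = x_1**2.
f_3 = 3*x_1*x_3 + 1/2*x_2*x_3 + 5/4*x_1 - 4*x_3 - 5/4, LT = x_1*x_3.

S(f_1,f_3): lcm = x_1*x_2*x_3. S = -1/6*x_2**2*x_3 - 5/12*x_1*x_2 + 4/3*x_2*x_3 + 5/12*x_2.
  leading term x_2**2*x_3: subtract (1/12*x_2)·f_1 from -1/6*x_2**2*x_3 - 5/12*x_1*x_2 + 4/3*x_2*x_3 + 5/12*x_2 → -5/12*x_1*x_2 + 4/3*x_2*x_3 + 5/12*x_2
  leading term x_1*x_2: no divisor's leading term divides it; move -5/12*x_1*x_2 to the remainder.
  leading term x_2*x_3: subtract (-2/3)·f_1 from 4/3*x_2*x_3 + 5/12*x_2 → 5/12*x_2
  leading term x_2: no divisor's leading term divides it; move 5/12*x_2 to the remainder.
  remainder -5/12*x_1*x_2 + 5/12*x_2 ≠ 0; add h_4 = -5/12*x_1*x_2 + 5/12*x_2 to the basis.

S(f_2,f_3): lcm = x_1**2*x_3. S = -1/6*x_1*x_2*x_3 - 5/12*x_1**2 + 4/3*x_1*x_3 + 5/3*x_3**2 + 5/12*x_1 - x_3.
  leading term x_1*x_2*x_3: subtract (1/12*x_1)·f_1 from -1/6*x_1*x_2*x_3 - 5/12*x_1**2 + 4/3*x_1*x_3 + 5/3*x_3**2 + 5/12*x_1 - x_3 → -5/12*x_1**2 + 4/3*x_1*x_3 + 5/3*x_3**2 + 5/12*x_1 - x_3
  leading term x_1**2: subtract (-5/36)·f_2 from -5/12*x_1**2 + 4/3*x_1*x_3 + 5/3*x_3**2 + 5/12*x_1 - x_3 → 4/3*x_1*x_3 + 5/3*x_3**2 + 5/12*x_1 - 11/36*x_3 - 5/12
  leading term x_1*x_3: subtract (4/9)·f_3 from 4/3*x_1*x_3 + 5/3*x_3**2 + 5/12*x_1 - 11/36*x_3 - 5/12 → -2/9*x_2*x_3 + 5/3*x_3**2 - 5/36*x_1 + 53/36*x_3 + 5/36
  leading term x_2*x_3: subtract (1/9)·f_1 from -2/9*x_2*x_3 + 5/3*x_3**2 - 5/36*x_1 + 53/36*x_3 + 5/36 → 5/3*x_3**2 - 5/36*x_1 + 53/36*x_3 + 5/36
  leading term x_3**2: no divisor's leading term divides it; move 5/3*x_3**2 to the remainder.
  leading term x_1: no divisor's leading term divides it; move -5/36*x_1 to the remainder.
  leading term x_3: no divisor's leading term divides it; move 53/36*x_3 to the remainder.
  leading term 1: no divisor's leading term divides it; move 5/36 to the remainder.
  remainder 5/3*x_3**2 - 5/36*x_1 + 53/36*x_3 + 5/36 ≠ 0; add h_5 = 5/3*x_3**2 - 5/36*x_1 + 53/36*x_3 + 5/36 to the basis.

The other S-polynomials (S(f_1,f_2), S(f_1,h_4), S(f_2,h_4), S(f_3,h_4), S(f_1,h_5), S(f_2,h_5), S(f_3,h_5), S(h_4,h_5)) all reduce to 0 modulo the current basis, so we have a Gröbner basis.
Inter-reduce: drop elements whose leading term is divisible by another's, tail-reduce, and make monic.
Reduced Gröbner basis: {x_1**2 + 5/3*x_3 - 1, x_1*x_2 - x_2, x_1*x_3 + 5/12*x_1 - 4/3*x_3 - 5/12, x_2*x_3, x_3**2 - 1/12*x_1 + 53/60*x_3 + 1/12}.
Label its elements g_1 = x_1**2 + 5/3*x_3 - 1, g_2 = x_1*x_2 - x_2, g_3 = x_1*x_3 + 5/12*x_1 - 4/3*x_3 - 5/12, g_4 = x_2*x_3, g_5 = x_3**2 - 1/12*x_1 + 53/60*x_3 + 1/12.

Reduce p = -4*x_1*x_2 + 9*x_2*x_3 + 4*x_2 modulo G:
  leading term x_1*x_2: subtract (-4)·g_2 from -4*x_1*x_2 + 9*x_2*x_3 + 4*x_2 → 9*x_2*x_3
  leading term x_2*x_3: subtract (9)·g_4 from 9*x_2*x_3 → 0
  normal form = 0.
Since the normal form is 0, p ∈ I.

-4*x_1*x_2 + 9*x_2*x_3 + 4*x_2 lies in I (it reduces to 0).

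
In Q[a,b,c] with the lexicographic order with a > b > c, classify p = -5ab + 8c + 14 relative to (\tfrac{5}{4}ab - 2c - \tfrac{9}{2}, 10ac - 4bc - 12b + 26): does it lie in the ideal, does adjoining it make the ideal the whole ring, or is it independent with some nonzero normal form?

Adjoining -5ab + 8c + 14 makes the ideal the whole ring: the system is inconsistent.

First compute the reduced Gröbner basis of I by Buchberger's algorithm.
f_1 = \tfrac{5}{4}ab - 2c - \tfrac{9}{2}, LT = ab.
f_2 = 10ac - 4bc - 12b + 26, LT = ac.

S(f_1,f_2): lcm = abc. S = \tfrac{2}{5}b^{2}c + \tfrac{6}{5}b^{2} - \tfrac{13}{5}b - \tfrac{8}{5}c^{2} - \tfrac{18}{5}c.
  leading term b^{2}c: no divisor's leading term divides it; move \tfrac{2}{5}b^{2}c to the remainder.
  leading term b^{2}: no divisor's leading term divides it; move \tfrac{6}{5}b^{2} to the remainder.
  leading term b: no divisor's leading term divides it; move -\tfrac{13}{5}b to the remainder.
  leading term c^{2}: no divisor's leading term divides it; move -\tfrac{8}{5}c^{2} to the remainder.
  leading term c: no divisor's leading term divides it; move -\tfrac{18}{5}c to the remainder.
  remainder \tfrac{2}{5}b^{2}c + \tfrac{6}{5}b^{2} - \tfrac{13}{5}b - \tfrac{8}{5}c^{2} - \tfrac{18}{5}c ≠ 0; add h_3 = \tfrac{2}{5}b^{2}c + \tfrac{6}{5}b^{2} - \tfrac{13}{5}b - \tfrac{8}{5}c^{2} - \tfrac{18}{5}c to the basis.

The other S-polynomials (S(f_1,h_3), S(f_2,h_3)) all reduce to 0 modulo the current basis, so we have a Gröbner basis.
Inter-reduce: drop elements whose leading term is divisible by another's, tail-reduce, and make monic.
Reduced Gröbner basis: {ab - \tfrac{8}{5}c - \tfrac{18}{5}, ac - \tfrac{2}{5}bc - \tfrac{6}{5}b + \tfrac{13}{5}, b^{2}c + 3b^{2} - \tfrac{13}{2}b - 4c^{2} - 9c}.
Label its elements g_1 = ab - \tfrac{8}{5}c - \tfrac{18}{5}, g_2 = ac - \tfrac{2}{5}bc - \tfrac{6}{5}b + \tfrac{13}{5}, g_3 = b^{2}c + 3b^{2} - \tfrac{13}{2}b - 4c^{2} - 9c.

Reduce p = -5ab + 8c + 14 modulo G:
  leading term ab: subtract (-5)·g_1 from -5ab + 8c + 14 → -4
  leading term 1: no divisor's leading term divides it; move -4 to the remainder.
  normal form = -4.
The normal form is nonzero, so p ∉ I. Since p minus its normal form lies in I, I + (p) = I + (r) where r = -4; decide whether this ideal is the whole ring.
Here r = -4 is a nonzero constant, hence a unit: 1 ∈ I + (p), the Gröbner basis of I + (p) is {1}, and the enlarged system has no common solution — adjoining p is inconsistent.

The remainder on division by a Gröbner basis is unique — it is the normal form.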